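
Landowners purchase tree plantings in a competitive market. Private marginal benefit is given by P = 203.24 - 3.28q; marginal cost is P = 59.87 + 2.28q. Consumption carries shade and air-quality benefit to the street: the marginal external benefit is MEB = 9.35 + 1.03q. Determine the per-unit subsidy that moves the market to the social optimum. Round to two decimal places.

subsidy = 44.07 per unit

Social marginal benefit = demand + MEB = 212.59 - 2.25q.
Set SMB = MC: 212.59 - 2.25q = 59.87 + 2.28q → q* = 33.7130.
The Pigouvian subsidy equals MEB at q*: 9.35 + 1.03×33.7130 = 44.0744.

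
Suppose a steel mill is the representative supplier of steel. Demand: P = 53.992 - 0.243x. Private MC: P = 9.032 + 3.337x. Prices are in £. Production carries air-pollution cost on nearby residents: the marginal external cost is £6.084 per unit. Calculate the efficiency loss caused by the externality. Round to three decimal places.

DWL = £5.170

Market equilibrium (private): 9.032 + 3.337x = 53.992 - 0.243x → x_m = 12.5587.
Social marginal cost = private MC + MEC = 15.116 + 3.337x.
Set SMC = demand: 15.116 + 3.337x = 53.992 - 0.243x → x* = 10.8592.
The loss is the area between SMC and demand from x* to x_m; with linear curves that's a triangle of height MEC(x_m).
DWL = ½ × 1.6995 × 6.0840 = 5.1699.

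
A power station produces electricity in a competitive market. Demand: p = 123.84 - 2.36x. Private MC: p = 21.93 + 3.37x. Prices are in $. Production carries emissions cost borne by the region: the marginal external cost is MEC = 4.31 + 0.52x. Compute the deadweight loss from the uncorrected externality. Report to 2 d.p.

DWL = $14.71

Market equilibrium (private): 21.93 + 3.37x = 123.84 - 2.36x → x_m = 17.7853.
Social marginal cost = private MC + MEC = 26.24 + 3.89x.
Set SMC = demand: 26.24 + 3.89x = 123.84 - 2.36x → x* = 15.6160.
Between x* and x_m the wedge SMC − demand runs linearly from 0 to MEC(x_m), so the loss is a triangle.
DWL = ½ × 2.1693 × 13.5584 = 14.7061.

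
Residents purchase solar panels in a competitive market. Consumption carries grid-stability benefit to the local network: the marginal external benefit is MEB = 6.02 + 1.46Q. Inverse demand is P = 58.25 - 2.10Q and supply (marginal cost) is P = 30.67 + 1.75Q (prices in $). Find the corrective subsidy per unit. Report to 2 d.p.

Social marginal benefit = demand + MEB = 64.27 - 0.64Q.
Set SMB = MC: 64.27 - 0.64Q = 30.67 + 1.75Q → Q* = 14.0586.
The Pigouvian subsidy equals MEB at Q*: 6.02 + 1.46×14.0586 = 26.5456.

subsidy = $26.55 per unit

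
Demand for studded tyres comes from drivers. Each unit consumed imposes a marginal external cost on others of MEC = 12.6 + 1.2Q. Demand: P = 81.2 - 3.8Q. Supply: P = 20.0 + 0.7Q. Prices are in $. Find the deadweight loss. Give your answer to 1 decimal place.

DWL = $73.4

Market equilibrium (private): 20.0 + 0.7Q = 81.2 - 3.8Q → Q_m = 13.6000.
Social marginal benefit = demand − MEC = 68.6 - 5.0Q.
Set SMB = MC: 68.6 - 5.0Q = 20.0 + 0.7Q → Q* = 8.5263.
The loss is the area between SMB and MC from Q* to Q_m; with linear curves that's a triangle of height MEC(Q_m).
DWL = ½ × 5.0737 × 28.9200 = 73.3657.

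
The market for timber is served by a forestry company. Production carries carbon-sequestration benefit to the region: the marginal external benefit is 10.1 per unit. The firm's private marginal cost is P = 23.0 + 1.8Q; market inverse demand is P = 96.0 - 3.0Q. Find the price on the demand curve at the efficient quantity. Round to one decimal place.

Social marginal cost = private MC − MEB = 12.9 + 1.8Q.
Set SMC = demand: 12.9 + 1.8Q = 96.0 - 3.0Q → Q* = 17.3125.
Consumer price on the demand curve at Q*: 96.0 − 3.0×17.3125 = 44.0625.

P = 44.1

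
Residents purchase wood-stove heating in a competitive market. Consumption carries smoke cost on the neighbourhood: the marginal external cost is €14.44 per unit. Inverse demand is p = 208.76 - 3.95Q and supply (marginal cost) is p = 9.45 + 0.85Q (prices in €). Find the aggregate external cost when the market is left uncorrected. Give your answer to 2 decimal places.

Market equilibrium (private): 9.45 + 0.85Q = 208.76 - 3.95Q → Q_m = 41.5229.
Total external cost = MEC × Q_m = 14.44 × 41.5229 = 599.5907.

€599.59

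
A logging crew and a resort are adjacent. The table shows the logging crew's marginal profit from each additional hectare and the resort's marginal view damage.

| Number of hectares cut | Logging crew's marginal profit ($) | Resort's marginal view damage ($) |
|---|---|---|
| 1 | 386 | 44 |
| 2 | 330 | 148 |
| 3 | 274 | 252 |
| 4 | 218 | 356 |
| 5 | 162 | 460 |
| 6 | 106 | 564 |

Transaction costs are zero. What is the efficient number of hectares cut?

3

Bargaining reaches the level where marginal profit last exceeds marginal view damage.
That holds through level 3 (274 ≥ 252) but not at 4 (218 < 356).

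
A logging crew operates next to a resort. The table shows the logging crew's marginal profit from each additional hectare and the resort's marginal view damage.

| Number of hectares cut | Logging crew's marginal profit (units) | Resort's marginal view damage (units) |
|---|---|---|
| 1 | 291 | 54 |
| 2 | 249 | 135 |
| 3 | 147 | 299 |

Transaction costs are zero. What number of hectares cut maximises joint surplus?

Bargaining reaches the level where marginal profit last exceeds marginal view damage.
That holds through level 2 (249 ≥ 135) but not at 3 (147 < 299).

2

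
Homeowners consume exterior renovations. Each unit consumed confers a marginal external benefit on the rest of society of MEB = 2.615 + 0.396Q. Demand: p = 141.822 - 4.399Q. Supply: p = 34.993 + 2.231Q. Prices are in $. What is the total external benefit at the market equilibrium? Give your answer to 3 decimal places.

Market equilibrium (private): 34.993 + 2.231Q = 141.822 - 4.399Q → Q_m = 16.1130.
Total external benefit = ∫₀^{Q_m} (2.615 + 0.396Q) dQ = 2.615×16.1130 + ½×0.396×16.1130² = 93.5420.

$93.542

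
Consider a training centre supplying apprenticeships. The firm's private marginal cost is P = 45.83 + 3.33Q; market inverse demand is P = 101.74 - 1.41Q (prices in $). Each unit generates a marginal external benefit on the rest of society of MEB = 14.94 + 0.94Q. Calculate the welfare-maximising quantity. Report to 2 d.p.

Social marginal cost = private MC − MEB = 30.89 + 2.39Q.
Set SMC = demand: 30.89 + 2.39Q = 101.74 - 1.41Q → Q* = 18.6447.

Q* = 18.64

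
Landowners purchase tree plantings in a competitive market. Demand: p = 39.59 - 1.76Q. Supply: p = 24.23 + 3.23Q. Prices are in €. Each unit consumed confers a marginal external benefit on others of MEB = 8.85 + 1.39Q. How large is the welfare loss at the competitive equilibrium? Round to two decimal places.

DWL = €23.94

Market equilibrium (private): 24.23 + 3.23Q = 39.59 - 1.76Q → Q_m = 3.0782.
Social marginal benefit = demand + MEB = 48.44 - 0.37Q.
Set SMB = MC: 48.44 - 0.37Q = 24.23 + 3.23Q → Q* = 6.7250.
The loss is the area between SMB and MC from Q* to Q_m; with linear curves that's a triangle of height MEB(Q_m).
DWL = ½ × 3.6468 × 13.1286 = 23.9387.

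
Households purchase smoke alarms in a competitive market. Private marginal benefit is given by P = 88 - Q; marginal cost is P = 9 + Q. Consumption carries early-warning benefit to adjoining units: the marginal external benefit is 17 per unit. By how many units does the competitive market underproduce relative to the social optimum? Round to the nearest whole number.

9 units

Market equilibrium (private): 9 + Q = 88 - Q → Q_m = 39.5000.
Social marginal benefit = demand + MEB = 105 - Q.
Set SMB = MC: 105 - Q = 9 + Q → Q* = 48.0000.
Gap = |39.5000 − 48.0000| = 8.5000.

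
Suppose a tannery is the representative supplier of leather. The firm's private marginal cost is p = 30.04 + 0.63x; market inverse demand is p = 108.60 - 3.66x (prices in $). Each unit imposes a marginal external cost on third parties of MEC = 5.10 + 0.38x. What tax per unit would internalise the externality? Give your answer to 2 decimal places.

tax = $11.08 per unit

Social marginal cost = private MC + MEC = 35.14 + 1.01x.
Set SMC = demand: 35.14 + 1.01x = 108.60 - 3.66x → x* = 15.7302.
The Pigouvian tax equals MEC at x*: 5.10 + 0.38×15.7302 = 11.0775.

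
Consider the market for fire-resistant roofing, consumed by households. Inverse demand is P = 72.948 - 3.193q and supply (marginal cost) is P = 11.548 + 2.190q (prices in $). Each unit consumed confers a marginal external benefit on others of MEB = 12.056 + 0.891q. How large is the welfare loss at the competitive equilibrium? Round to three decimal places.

Market equilibrium (private): 11.548 + 2.190q = 72.948 - 3.193q → q_m = 11.4063.
Social marginal benefit = demand + MEB = 85.004 - 2.302q.
Set SMB = MC: 85.004 - 2.302q = 11.548 + 2.190q → q* = 16.3526.
Between q* and q_m the wedge SMB − MC runs linearly from 0 to MEB(q_m), so the loss is a triangle.
DWL = ½ × 4.9463 × 22.2190 = 54.9509.

DWL = $54.951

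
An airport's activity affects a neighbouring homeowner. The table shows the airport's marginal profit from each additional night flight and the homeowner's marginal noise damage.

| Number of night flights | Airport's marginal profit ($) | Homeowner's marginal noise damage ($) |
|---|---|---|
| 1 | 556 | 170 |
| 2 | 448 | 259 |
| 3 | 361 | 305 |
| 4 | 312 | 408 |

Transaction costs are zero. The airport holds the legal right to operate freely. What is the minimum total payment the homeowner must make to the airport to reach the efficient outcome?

Left alone the airport would choose level 4 (marginal profit stays positive).
Efficient level: k* = 3 (marginal profit ≥ marginal noise damage through 3).
The homeowner must at least cover the airport's forgone profit from cutting 4→3: 312 = 312.

$312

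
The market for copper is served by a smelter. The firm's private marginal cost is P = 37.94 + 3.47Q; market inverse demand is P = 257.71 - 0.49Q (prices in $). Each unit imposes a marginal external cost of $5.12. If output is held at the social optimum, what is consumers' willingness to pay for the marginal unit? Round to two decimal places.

Social marginal cost = private MC + MEC = 43.06 + 3.47Q.
Set SMC = demand: 43.06 + 3.47Q = 257.71 - 0.49Q → Q* = 54.2045.
Consumer price on the demand curve at Q*: 257.71 − 0.49×54.2045 = 231.1498.

P = $231.15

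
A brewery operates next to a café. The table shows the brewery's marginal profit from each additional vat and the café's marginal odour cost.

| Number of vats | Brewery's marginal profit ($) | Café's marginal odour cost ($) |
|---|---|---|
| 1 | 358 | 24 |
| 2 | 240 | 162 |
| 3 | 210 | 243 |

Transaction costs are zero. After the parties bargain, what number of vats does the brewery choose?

2

Bargaining reaches the level where marginal profit last exceeds marginal odour cost.
That holds through level 2 (240 ≥ 162) but not at 3 (210 < 243).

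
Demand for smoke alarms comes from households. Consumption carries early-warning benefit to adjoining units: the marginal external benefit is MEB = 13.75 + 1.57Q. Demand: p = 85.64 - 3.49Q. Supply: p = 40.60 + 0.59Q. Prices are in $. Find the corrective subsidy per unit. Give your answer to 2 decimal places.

subsidy = $50.52 per unit

Social marginal benefit = demand + MEB = 99.39 - 1.92Q.
Set SMB = MC: 99.39 - 1.92Q = 40.60 + 0.59Q → Q* = 23.4223.
The Pigouvian subsidy equals MEB at Q*: 13.75 + 1.57×23.4223 = 50.5230.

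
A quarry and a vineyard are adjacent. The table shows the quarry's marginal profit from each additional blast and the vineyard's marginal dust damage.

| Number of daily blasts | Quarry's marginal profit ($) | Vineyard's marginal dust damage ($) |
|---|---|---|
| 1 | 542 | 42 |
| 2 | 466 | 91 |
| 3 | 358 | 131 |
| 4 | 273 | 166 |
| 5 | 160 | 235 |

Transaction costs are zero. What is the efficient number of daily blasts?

4

Bargaining reaches the level where marginal profit last exceeds marginal dust damage.
That holds through level 4 (273 ≥ 166) but not at 5 (160 < 235).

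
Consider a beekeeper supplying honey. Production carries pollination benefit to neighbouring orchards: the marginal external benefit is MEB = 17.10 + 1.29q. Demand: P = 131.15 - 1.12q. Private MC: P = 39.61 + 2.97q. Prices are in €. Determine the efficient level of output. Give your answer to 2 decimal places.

q* = 38.80

Social marginal cost = private MC − MEB = 22.51 + 1.68q.
Set SMC = demand: 22.51 + 1.68q = 131.15 - 1.12q → q* = 38.8000.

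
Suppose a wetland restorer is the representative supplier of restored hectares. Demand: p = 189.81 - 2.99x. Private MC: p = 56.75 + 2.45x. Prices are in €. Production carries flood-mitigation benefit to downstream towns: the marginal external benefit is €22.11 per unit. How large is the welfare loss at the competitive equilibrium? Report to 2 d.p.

Market equilibrium (private): 56.75 + 2.45x = 189.81 - 2.99x → x_m = 24.4596.
Social marginal cost = private MC − MEB = 34.64 + 2.45x.
Set SMC = demand: 34.64 + 2.45x = 189.81 - 2.99x → x* = 28.5239.
Between x* and x_m the wedge demand − SMC runs linearly from 0 to MEB(x_m), so the loss is a triangle.
DWL = ½ × 4.0643 × 22.1100 = 44.9308.

DWL = €44.93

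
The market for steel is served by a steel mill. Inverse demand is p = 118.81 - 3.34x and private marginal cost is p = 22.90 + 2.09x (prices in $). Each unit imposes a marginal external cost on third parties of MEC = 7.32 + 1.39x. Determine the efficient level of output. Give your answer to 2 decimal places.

x* = 12.99

Social marginal cost = private MC + MEC = 30.22 + 3.48x.
Set SMC = demand: 30.22 + 3.48x = 118.81 - 3.34x → x* = 12.9897.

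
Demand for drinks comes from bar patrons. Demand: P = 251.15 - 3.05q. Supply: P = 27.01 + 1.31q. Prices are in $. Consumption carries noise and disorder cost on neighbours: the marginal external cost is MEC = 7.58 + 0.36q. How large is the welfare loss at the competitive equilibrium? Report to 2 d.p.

Market equilibrium (private): 27.01 + 1.31q = 251.15 - 3.05q → q_m = 51.4083.
Social marginal benefit = demand − MEC = 243.57 - 3.41q.
Set SMB = MC: 243.57 - 3.41q = 27.01 + 1.31q → q* = 45.8814.
The welfare-loss triangle has base |q_m − q*| and height MEC(q_m) (the vertical gap between SMB and MC is zero at q* and MEC at q_m).
DWL = ½ × 5.5269 × 26.0870 = 72.0901.

DWL = $72.09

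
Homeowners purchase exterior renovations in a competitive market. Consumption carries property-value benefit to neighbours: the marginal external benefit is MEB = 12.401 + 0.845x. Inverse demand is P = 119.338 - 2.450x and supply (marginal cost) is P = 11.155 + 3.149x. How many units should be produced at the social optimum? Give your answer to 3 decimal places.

Social marginal benefit = demand + MEB = 131.739 - 1.605x.
Set SMB = MC: 131.739 - 1.605x = 11.155 + 3.149x → x* = 25.3647.

x* = 25.365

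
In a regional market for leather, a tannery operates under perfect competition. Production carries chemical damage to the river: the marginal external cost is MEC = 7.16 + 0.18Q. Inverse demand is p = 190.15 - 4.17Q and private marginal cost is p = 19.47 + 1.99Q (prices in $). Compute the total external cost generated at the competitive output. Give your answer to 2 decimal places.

Market equilibrium (private): 19.47 + 1.99Q = 190.15 - 4.17Q → Q_m = 27.7078.
Total external cost = ∫₀^{Q_m} (7.16 + 0.18Q) dQ = 7.16×27.7078 + ½×0.18×27.7078² = 267.4828.

$267.48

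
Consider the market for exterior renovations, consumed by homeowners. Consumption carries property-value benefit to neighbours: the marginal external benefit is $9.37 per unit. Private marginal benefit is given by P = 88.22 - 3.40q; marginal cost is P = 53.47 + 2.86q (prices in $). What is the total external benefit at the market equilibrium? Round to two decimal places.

$52.01

Market equilibrium (private): 53.47 + 2.86q = 88.22 - 3.40q → q_m = 5.5511.
Total external benefit = MEB × q_m = 9.37 × 5.5511 = 52.0138.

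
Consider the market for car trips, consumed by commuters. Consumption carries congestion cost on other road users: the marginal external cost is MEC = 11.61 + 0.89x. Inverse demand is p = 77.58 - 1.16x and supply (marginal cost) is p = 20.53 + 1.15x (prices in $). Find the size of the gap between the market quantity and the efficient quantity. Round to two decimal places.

Market equilibrium (private): 20.53 + 1.15x = 77.58 - 1.16x → x_m = 24.6970.
Social marginal benefit = demand − MEC = 65.97 - 2.05x.
Set SMB = MC: 65.97 - 2.05x = 20.53 + 1.15x → x* = 14.2000.
Gap = |24.6970 − 14.2000| = 10.4970.

10.50 units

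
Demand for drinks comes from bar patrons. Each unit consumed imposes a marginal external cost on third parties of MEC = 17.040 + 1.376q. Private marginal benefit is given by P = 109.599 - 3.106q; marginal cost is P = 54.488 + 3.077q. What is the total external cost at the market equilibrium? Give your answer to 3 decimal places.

206.542

Market equilibrium (private): 54.488 + 3.077q = 109.599 - 3.106q → q_m = 8.9133.
Total external cost = ∫₀^{q_m} (17.040 + 1.376q) dq = 17.040×8.9133 + ½×1.376×8.9133² = 206.5421.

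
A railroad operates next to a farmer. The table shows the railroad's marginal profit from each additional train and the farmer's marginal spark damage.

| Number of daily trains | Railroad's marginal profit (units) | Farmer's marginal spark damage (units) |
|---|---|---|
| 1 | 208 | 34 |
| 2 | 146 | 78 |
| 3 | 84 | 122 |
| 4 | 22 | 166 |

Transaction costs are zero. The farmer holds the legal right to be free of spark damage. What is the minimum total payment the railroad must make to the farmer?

112

Efficient level: marginal profit ≥ marginal spark damage through level 2, so k* = 2.
With the farmer holding the right, the railroad must at least compensate total damage at k*: 34 + 78 = 112.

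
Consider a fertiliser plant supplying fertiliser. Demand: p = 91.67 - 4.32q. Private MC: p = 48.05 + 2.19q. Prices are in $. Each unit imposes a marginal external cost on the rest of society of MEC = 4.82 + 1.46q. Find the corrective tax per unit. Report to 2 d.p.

tax = $11.93 per unit

Social marginal cost = private MC + MEC = 52.87 + 3.65q.
Set SMC = demand: 52.87 + 3.65q = 91.67 - 4.32q → q* = 4.8683.
The Pigouvian tax equals MEC at q*: 4.82 + 1.46×4.8683 = 11.9277.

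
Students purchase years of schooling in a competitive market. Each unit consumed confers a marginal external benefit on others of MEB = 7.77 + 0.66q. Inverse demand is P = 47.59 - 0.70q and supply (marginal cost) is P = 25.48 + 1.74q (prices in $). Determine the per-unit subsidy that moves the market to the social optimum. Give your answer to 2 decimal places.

Social marginal benefit = demand + MEB = 55.36 - 0.04q.
Set SMB = MC: 55.36 - 0.04q = 25.48 + 1.74q → q* = 16.7865.
The Pigouvian subsidy equals MEB at q*: 7.77 + 0.66×16.7865 = 18.8491.

subsidy = $18.85 per unit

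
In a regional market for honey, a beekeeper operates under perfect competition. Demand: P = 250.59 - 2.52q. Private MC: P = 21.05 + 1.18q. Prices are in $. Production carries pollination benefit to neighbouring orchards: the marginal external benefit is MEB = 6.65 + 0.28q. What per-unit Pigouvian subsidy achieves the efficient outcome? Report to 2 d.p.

Social marginal cost = private MC − MEB = 14.40 + 0.90q.
Set SMC = demand: 14.40 + 0.90q = 250.59 - 2.52q → q* = 69.0614.
The Pigouvian subsidy equals MEB at q*: 6.65 + 0.28×69.0614 = 25.9872.

subsidy = $25.99 per unit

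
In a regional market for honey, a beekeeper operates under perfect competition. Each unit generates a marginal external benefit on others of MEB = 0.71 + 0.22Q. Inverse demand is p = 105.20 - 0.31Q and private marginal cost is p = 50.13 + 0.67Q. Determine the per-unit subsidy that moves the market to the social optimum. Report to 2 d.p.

subsidy = 16.86 per unit

Social marginal cost = private MC − MEB = 49.42 + 0.45Q.
Set SMC = demand: 49.42 + 0.45Q = 105.20 - 0.31Q → Q* = 73.3947.
The Pigouvian subsidy equals MEB at Q*: 0.71 + 0.22×73.3947 = 16.8568.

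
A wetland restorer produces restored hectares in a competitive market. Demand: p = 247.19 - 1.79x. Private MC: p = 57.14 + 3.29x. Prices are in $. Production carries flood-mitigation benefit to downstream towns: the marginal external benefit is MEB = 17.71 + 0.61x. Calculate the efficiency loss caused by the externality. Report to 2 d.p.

DWL = $183.75

Market equilibrium (private): 57.14 + 3.29x = 247.19 - 1.79x → x_m = 37.4114.
Social marginal cost = private MC − MEB = 39.43 + 2.68x.
Set SMC = demand: 39.43 + 2.68x = 247.19 - 1.79x → x* = 46.4787.
The loss is the area between SMC and demand from x* to x_m; with linear curves that's a triangle of height MEB(x_m).
DWL = ½ × 9.0673 × 40.5310 = 183.7534.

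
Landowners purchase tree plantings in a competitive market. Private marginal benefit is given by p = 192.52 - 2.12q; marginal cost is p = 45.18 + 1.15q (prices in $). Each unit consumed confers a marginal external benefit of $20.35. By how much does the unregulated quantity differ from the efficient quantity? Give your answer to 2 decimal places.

Market equilibrium (private): 45.18 + 1.15q = 192.52 - 2.12q → q_m = 45.0581.
Social marginal benefit = demand + MEB = 212.87 - 2.12q.
Set SMB = MC: 212.87 - 2.12q = 45.18 + 1.15q → q* = 51.2813.
Gap = |45.0581 − 51.2813| = 6.2232.

6.22 units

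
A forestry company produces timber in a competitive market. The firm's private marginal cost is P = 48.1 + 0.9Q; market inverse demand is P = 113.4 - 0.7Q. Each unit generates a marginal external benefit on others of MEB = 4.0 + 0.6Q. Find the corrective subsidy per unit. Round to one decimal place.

Social marginal cost = private MC − MEB = 44.1 + 0.3Q.
Set SMC = demand: 44.1 + 0.3Q = 113.4 - 0.7Q → Q* = 69.3000.
The Pigouvian subsidy equals MEB at Q*: 4.0 + 0.6×69.3000 = 45.5800.

subsidy = 45.6 per unit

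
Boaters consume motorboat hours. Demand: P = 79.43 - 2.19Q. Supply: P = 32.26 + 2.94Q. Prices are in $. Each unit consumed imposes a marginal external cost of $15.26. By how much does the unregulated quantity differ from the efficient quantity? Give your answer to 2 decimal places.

Market equilibrium (private): 32.26 + 2.94Q = 79.43 - 2.19Q → Q_m = 9.1949.
Social marginal benefit = demand − MEC = 64.17 - 2.19Q.
Set SMB = MC: 64.17 - 2.19Q = 32.26 + 2.94Q → Q* = 6.2203.
Gap = |9.1949 − 6.2203| = 2.9746.

2.97 units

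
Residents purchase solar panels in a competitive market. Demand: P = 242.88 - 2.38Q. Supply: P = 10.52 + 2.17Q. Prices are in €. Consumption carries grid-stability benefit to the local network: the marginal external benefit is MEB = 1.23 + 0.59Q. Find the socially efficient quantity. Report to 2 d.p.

Q* = 58.99

Social marginal benefit = demand + MEB = 244.11 - 1.79Q.
Set SMB = MC: 244.11 - 1.79Q = 10.52 + 2.17Q → Q* = 58.9874.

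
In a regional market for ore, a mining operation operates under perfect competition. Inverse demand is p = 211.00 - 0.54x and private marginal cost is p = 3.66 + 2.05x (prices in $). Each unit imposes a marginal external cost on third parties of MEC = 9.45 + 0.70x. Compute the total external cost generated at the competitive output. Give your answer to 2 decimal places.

$2999.54

Market equilibrium (private): 3.66 + 2.05x = 211.00 - 0.54x → x_m = 80.0541.
Total external cost = ∫₀^{x_m} (9.45 + 0.70x) dx = 9.45×80.0541 + ½×0.70×80.0541² = 2999.5419.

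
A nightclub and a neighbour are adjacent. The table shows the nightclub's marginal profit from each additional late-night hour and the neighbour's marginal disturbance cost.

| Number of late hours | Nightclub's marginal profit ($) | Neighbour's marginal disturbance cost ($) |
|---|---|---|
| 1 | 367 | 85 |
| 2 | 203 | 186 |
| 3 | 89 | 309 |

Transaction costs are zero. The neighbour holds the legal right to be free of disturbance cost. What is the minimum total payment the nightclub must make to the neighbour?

Efficient level: marginal profit ≥ marginal disturbance cost through level 2, so k* = 2.
With the neighbour holding the right, the nightclub must at least compensate total damage at k*: 85 + 186 = 271.

$271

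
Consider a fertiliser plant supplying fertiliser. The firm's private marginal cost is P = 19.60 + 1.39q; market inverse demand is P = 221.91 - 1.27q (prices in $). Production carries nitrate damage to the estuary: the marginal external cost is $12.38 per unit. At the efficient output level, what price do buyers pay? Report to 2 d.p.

Social marginal cost = private MC + MEC = 31.98 + 1.39q.
Set SMC = demand: 31.98 + 1.39q = 221.91 - 1.27q → q* = 71.4023.
Consumer price on the demand curve at q*: 221.91 − 1.27×71.4023 = 131.2291.

P = $131.23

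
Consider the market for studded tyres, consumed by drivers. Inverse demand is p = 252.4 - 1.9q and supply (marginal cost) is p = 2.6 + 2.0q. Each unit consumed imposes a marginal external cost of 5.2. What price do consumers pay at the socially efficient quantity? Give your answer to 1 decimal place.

Social marginal benefit = demand − MEC = 247.2 - 1.9q.
Set SMB = MC: 247.2 - 1.9q = 2.6 + 2.0q → q* = 62.7179.
Consumer price on the demand curve at q*: 252.4 − 1.9×62.7179 = 133.2360.

P = 133.2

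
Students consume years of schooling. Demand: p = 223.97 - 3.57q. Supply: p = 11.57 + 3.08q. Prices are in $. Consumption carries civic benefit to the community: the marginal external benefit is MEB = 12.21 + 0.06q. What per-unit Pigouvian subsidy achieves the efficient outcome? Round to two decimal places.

subsidy = $14.26 per unit

Social marginal benefit = demand + MEB = 236.18 - 3.51q.
Set SMB = MC: 236.18 - 3.51q = 11.57 + 3.08q → q* = 34.0835.
The Pigouvian subsidy equals MEB at q*: 12.21 + 0.06×34.0835 = 14.2550.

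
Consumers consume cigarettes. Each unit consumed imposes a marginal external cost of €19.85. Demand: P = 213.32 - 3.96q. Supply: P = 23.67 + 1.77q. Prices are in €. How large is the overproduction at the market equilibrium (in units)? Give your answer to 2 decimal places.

Market equilibrium (private): 23.67 + 1.77q = 213.32 - 3.96q → q_m = 33.0977.
Social marginal benefit = demand − MEC = 193.47 - 3.96q.
Set SMB = MC: 193.47 - 3.96q = 23.67 + 1.77q → q* = 29.6335.
Gap = |33.0977 − 29.6335| = 3.4642.

3.46 units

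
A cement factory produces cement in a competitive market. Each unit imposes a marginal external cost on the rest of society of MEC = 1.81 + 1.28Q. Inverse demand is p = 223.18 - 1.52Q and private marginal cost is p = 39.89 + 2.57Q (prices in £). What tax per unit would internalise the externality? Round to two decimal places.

tax = £45.07 per unit

Social marginal cost = private MC + MEC = 41.70 + 3.85Q.
Set SMC = demand: 41.70 + 3.85Q = 223.18 - 1.52Q → Q* = 33.7952.
The Pigouvian tax equals MEC at Q*: 1.81 + 1.28×33.7952 = 45.0679.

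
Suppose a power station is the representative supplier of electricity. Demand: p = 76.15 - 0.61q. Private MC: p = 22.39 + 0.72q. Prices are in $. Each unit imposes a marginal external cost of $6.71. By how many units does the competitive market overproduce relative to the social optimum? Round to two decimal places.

5.05 units

Market equilibrium (private): 22.39 + 0.72q = 76.15 - 0.61q → q_m = 40.4211.
Social marginal cost = private MC + MEC = 29.10 + 0.72q.
Set SMC = demand: 29.10 + 0.72q = 76.15 - 0.61q → q* = 35.3759.
Gap = |40.4211 − 35.3759| = 5.0452.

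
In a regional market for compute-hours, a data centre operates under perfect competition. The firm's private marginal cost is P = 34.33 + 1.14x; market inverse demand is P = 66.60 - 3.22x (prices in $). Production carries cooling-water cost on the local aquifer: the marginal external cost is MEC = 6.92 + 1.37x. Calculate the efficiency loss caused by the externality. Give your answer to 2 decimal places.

Market equilibrium (private): 34.33 + 1.14x = 66.60 - 3.22x → x_m = 7.4014.
Social marginal cost = private MC + MEC = 41.25 + 2.51x.
Set SMC = demand: 41.25 + 2.51x = 66.60 - 3.22x → x* = 4.4241.
The welfare-loss triangle has base |x_m − x*| and height MEC(x_m) (the vertical gap between SMC and demand is zero at x* and MEC at x_m).
DWL = ½ × 2.9773 × 17.0599 = 25.3962.

DWL = $25.40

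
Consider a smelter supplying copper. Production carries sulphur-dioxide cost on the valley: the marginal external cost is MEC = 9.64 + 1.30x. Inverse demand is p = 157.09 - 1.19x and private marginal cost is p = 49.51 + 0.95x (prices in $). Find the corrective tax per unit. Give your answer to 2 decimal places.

tax = $46.65 per unit

Social marginal cost = private MC + MEC = 59.15 + 2.25x.
Set SMC = demand: 59.15 + 2.25x = 157.09 - 1.19x → x* = 28.4709.
The Pigouvian tax equals MEC at x*: 9.64 + 1.30×28.4709 = 46.6522.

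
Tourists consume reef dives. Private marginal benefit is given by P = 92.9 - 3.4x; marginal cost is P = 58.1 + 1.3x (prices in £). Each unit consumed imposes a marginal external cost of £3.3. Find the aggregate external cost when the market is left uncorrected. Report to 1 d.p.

£24.4

Market equilibrium (private): 58.1 + 1.3x = 92.9 - 3.4x → x_m = 7.4043.
Total external cost = MEC × x_m = 3.3 × 7.4043 = 24.4342.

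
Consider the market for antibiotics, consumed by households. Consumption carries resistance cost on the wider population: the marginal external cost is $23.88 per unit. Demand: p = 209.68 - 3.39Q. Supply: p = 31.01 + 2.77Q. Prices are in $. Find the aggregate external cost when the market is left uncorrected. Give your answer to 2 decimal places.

Market equilibrium (private): 31.01 + 2.77Q = 209.68 - 3.39Q → Q_m = 29.0049.
Total external cost = MEC × Q_m = 23.88 × 29.0049 = 692.6370.

$692.64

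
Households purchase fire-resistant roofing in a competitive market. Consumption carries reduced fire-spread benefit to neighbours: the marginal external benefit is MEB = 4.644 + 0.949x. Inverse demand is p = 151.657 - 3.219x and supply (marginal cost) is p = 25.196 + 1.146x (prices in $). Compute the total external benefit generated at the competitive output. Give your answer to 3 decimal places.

Market equilibrium (private): 25.196 + 1.146x = 151.657 - 3.219x → x_m = 28.9716.
Total external benefit = ∫₀^{x_m} (4.644 + 0.949x) dx = 4.644×28.9716 + ½×0.949×28.9716² = 532.8174.

$532.817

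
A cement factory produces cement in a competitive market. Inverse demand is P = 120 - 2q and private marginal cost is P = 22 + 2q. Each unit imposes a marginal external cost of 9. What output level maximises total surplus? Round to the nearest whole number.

Social marginal cost = private MC + MEC = 31 + 2q.
Set SMC = demand: 31 + 2q = 120 - 2q → q* = 22.2500.

q* = 22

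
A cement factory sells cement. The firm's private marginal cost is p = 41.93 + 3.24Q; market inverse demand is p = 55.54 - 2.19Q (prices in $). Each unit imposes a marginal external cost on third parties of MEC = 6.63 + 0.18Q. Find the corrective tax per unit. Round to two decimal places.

Social marginal cost = private MC + MEC = 48.56 + 3.42Q.
Set SMC = demand: 48.56 + 3.42Q = 55.54 - 2.19Q → Q* = 1.2442.
The Pigouvian tax equals MEC at Q*: 6.63 + 0.18×1.2442 = 6.8540.

tax = $6.85 per unit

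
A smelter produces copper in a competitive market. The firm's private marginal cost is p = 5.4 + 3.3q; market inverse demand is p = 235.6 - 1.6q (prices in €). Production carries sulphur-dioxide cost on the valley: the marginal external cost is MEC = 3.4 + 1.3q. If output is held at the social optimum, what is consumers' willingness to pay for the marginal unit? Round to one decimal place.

P = €177.1

Social marginal cost = private MC + MEC = 8.8 + 4.6q.
Set SMC = demand: 8.8 + 4.6q = 235.6 - 1.6q → q* = 36.5806.
Consumer price on the demand curve at q*: 235.6 − 1.6×36.5806 = 177.0710.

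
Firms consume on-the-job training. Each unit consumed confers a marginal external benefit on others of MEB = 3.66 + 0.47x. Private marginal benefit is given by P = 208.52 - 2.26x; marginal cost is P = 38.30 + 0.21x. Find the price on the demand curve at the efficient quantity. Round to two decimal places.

Social marginal benefit = demand + MEB = 212.18 - 1.79x.
Set SMB = MC: 212.18 - 1.79x = 38.30 + 0.21x → x* = 86.9400.
Consumer price on the demand curve at x*: 208.52 − 2.26×86.9400 = 12.0356.

P = 12.04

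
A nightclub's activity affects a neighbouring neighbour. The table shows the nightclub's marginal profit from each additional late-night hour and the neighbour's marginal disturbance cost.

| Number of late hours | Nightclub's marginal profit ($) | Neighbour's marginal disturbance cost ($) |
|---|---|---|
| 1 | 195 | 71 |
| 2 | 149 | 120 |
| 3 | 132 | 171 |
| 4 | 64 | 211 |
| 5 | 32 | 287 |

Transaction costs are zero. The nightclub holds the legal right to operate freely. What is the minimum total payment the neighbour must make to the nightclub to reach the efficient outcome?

$228

Left alone the nightclub would choose level 5 (marginal profit stays positive).
Efficient level: k* = 2 (marginal profit ≥ marginal disturbance cost through 2).
The neighbour must at least cover the nightclub's forgone profit from cutting 5→2: 132 + 64 + 32 = 228.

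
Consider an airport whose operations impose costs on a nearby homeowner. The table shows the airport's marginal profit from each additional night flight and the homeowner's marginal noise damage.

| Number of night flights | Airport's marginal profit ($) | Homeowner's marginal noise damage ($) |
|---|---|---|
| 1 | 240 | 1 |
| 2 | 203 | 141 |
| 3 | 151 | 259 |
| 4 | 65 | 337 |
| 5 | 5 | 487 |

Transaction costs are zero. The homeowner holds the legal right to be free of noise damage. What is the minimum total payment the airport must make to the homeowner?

Efficient level: marginal profit ≥ marginal noise damage through level 2, so k* = 2.
With the homeowner holding the right, the airport must at least compensate total damage at k*: 1 + 141 = 142.

$142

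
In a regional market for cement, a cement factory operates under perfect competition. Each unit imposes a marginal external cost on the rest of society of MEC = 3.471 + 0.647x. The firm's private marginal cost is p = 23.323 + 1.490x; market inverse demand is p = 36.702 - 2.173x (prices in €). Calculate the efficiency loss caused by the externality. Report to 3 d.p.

DWL = €3.949

Market equilibrium (private): 23.323 + 1.490x = 36.702 - 2.173x → x_m = 3.6525.
Social marginal cost = private MC + MEC = 26.794 + 2.137x.
Set SMC = demand: 26.794 + 2.137x = 36.702 - 2.173x → x* = 2.2988.
Height of the DWL triangle at x_m is SMC(x_m) − demand(x_m) = MEC(x_m) = 5.8341.
DWL = ½ × 1.3537 × 5.8341 = 3.9488.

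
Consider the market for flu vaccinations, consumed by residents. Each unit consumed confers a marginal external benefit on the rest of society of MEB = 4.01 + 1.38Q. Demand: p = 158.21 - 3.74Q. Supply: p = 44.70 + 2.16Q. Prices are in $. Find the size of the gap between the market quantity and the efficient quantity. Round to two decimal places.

6.76 units

Market equilibrium (private): 44.70 + 2.16Q = 158.21 - 3.74Q → Q_m = 19.2390.
Social marginal benefit = demand + MEB = 162.22 - 2.36Q.
Set SMB = MC: 162.22 - 2.36Q = 44.70 + 2.16Q → Q* = 26.0000.
Gap = |19.2390 − 26.0000| = 6.7610.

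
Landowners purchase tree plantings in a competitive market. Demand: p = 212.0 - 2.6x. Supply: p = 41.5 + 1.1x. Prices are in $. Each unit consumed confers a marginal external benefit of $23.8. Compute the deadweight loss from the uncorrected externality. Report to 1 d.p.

Market equilibrium (private): 41.5 + 1.1x = 212.0 - 2.6x → x_m = 46.0811.
Social marginal benefit = demand + MEB = 235.8 - 2.6x.
Set SMB = MC: 235.8 - 2.6x = 41.5 + 1.1x → x* = 52.5135.
Between x* and x_m the wedge SMB − MC runs linearly from 0 to MEB(x_m), so the loss is a triangle.
DWL = ½ × 6.4324 × 23.8000 = 76.5456.

DWL = $76.5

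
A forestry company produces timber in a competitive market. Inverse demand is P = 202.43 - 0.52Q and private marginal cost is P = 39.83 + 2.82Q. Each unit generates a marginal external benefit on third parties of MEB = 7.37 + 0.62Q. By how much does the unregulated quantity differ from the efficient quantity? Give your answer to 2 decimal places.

Market equilibrium (private): 39.83 + 2.82Q = 202.43 - 0.52Q → Q_m = 48.6826.
Social marginal cost = private MC − MEB = 32.46 + 2.20Q.
Set SMC = demand: 32.46 + 2.20Q = 202.43 - 0.52Q → Q* = 62.4890.
Gap = |48.6826 − 62.4890| = 13.8064.

13.81 units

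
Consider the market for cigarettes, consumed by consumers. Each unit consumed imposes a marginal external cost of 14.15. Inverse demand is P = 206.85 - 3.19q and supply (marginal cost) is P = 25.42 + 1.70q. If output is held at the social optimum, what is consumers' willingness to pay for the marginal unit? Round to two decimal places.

Social marginal benefit = demand − MEC = 192.70 - 3.19q.
Set SMB = MC: 192.70 - 3.19q = 25.42 + 1.70q → q* = 34.2086.
Consumer price on the demand curve at q*: 206.85 − 3.19×34.2086 = 97.7246.

P = 97.72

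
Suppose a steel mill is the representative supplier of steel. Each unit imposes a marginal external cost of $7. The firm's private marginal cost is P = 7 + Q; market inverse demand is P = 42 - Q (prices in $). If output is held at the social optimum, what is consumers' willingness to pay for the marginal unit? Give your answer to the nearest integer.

Social marginal cost = private MC + MEC = 14 + Q.
Set SMC = demand: 14 + Q = 42 - Q → Q* = 14.0000.
Consumer price on the demand curve at Q*: 42 − 1×14.0000 = 28.0000.

P = $28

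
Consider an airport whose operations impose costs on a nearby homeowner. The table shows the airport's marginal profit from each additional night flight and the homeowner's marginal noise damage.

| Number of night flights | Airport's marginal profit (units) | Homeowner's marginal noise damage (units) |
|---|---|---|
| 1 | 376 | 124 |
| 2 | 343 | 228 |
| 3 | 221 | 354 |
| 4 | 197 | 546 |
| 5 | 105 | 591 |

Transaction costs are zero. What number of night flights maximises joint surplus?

2

Bargaining reaches the level where marginal profit last exceeds marginal noise damage.
That holds through level 2 (343 ≥ 228) but not at 3 (221 < 354).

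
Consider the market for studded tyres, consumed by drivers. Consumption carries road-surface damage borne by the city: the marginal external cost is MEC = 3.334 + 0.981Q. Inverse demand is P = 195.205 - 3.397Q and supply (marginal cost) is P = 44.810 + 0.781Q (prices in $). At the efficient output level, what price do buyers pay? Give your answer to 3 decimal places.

P = $98.371

Social marginal benefit = demand − MEC = 191.871 - 4.378Q.
Set SMB = MC: 191.871 - 4.378Q = 44.810 + 0.781Q → Q* = 28.5057.
Consumer price on the demand curve at Q*: 195.205 − 3.397×28.5057 = 98.3711.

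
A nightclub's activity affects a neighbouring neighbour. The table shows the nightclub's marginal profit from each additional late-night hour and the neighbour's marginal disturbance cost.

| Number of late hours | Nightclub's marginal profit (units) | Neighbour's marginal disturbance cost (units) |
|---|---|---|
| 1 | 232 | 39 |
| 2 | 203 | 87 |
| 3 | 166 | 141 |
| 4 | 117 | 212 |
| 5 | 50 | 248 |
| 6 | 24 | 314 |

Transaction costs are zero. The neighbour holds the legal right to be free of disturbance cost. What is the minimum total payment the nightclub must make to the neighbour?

Efficient level: marginal profit ≥ marginal disturbance cost through level 3, so k* = 3.
With the neighbour holding the right, the nightclub must at least compensate total damage at k*: 39 + 87 + 141 = 267.

267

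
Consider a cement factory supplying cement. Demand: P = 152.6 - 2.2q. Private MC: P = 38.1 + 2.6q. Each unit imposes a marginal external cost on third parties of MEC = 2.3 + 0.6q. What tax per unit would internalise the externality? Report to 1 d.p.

Social marginal cost = private MC + MEC = 40.4 + 3.2q.
Set SMC = demand: 40.4 + 3.2q = 152.6 - 2.2q → q* = 20.7778.
The Pigouvian tax equals MEC at q*: 2.3 + 0.6×20.7778 = 14.7667.

tax = 14.8 per unit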